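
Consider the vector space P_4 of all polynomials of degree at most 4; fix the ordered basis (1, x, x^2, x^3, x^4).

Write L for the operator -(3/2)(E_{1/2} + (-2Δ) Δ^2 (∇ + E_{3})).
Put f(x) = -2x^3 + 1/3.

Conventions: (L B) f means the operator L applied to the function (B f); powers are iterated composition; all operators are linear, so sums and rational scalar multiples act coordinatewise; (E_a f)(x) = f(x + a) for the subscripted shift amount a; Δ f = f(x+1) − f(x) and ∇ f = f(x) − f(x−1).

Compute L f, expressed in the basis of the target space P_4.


E_{1/2} f = -2x^3 - 3x^2 - (3/2)x + 1/12
∇ f = -6x^2 + 6x - 2
E_{3} f = -2x^3 - 18x^2 - 54x - 161/3
(∇ + E_{3}) f = -2x^3 - 24x^2 - 48x - 167/3
Δ (∇ + E_{3}) f = -6x^2 - 54x - 74
Δ Δ (∇ + E_{3}) f = -12x - 60
Δ Δ^2 (∇ + E_{3}) f = -12
(-2Δ) Δ^2 (∇ + E_{3}) f = 24
(E_{1/2} + (-2Δ) Δ^2 (∇ + E_{3})) f = -2x^3 - 3x^2 - (3/2)x + 289/12
(-(3/2)(E_{1/2} + (-2Δ) Δ^2 (∇ + E_{3}))) f = 3x^3 + (9/2)x^2 + (9/4)x - 289/8

the image equals g(x) = 3x^3 + (9/2)x^2 + (9/4)x - 289/8


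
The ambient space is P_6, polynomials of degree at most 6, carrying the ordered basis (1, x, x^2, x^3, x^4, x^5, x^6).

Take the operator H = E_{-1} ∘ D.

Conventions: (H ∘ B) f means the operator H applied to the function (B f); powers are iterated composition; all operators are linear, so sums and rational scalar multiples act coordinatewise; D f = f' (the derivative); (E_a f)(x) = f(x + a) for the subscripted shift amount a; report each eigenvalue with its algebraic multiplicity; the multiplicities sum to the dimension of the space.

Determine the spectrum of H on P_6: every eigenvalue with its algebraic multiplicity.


λ = 0 (multiplicity 7)

image of 1: 0
image of x: 1
image of x^2: 2x - 2
image of x^3: 3x^2 - 6x + 3
image of x^4: 4x^3 - 12x^2 + 12x - 4
image of x^5: 5x^4 - 20x^3 + 30x^2 - 20x + 5
image of x^6: 6x^5 - 30x^4 + 60x^3 - 60x^2 + 30x - 6
the matrix is upper triangular; its diagonal is (0, 0, 0, 0, 0, 0, 0)
for a triangular matrix the eigenvalues are the diagonal entries, with algebraic multiplicity their repetition count


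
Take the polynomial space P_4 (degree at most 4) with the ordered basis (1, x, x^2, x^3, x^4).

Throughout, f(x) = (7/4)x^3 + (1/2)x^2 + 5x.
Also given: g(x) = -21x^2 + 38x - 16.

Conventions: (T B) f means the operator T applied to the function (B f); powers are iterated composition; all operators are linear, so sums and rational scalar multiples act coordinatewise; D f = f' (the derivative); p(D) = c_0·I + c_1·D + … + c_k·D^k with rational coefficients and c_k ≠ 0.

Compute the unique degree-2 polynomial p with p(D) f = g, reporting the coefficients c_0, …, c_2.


D^0 f = (7/4)x^3 + (1/2)x^2 + 5x
D^1 f = (21/4)x^2 + x + 5
D^2 f = (21/2)x + 1
matching coefficients of g against c_0 f + c_1 Df + … from the top degree down determines the c_i
solution: c_0 = 0, c_1 = -4, c_2 = 4

p(D) = -4·D + 4·D^2, i.e. c_0 = 0, c_1 = -4, c_2 = 4


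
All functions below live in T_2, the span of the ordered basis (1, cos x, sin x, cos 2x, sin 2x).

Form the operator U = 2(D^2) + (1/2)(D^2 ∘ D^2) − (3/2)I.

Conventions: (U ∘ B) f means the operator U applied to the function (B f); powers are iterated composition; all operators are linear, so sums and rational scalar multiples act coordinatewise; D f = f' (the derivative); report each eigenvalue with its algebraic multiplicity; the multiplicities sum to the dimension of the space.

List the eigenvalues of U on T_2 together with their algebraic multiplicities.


image of 1: -3/2
image of cos x: -3cos x
image of sin x: -3sin x
image of cos 2x: -(3/2)cos 2x
image of sin 2x: -(3/2)sin 2x
the matrix is diagonal; its diagonal is (-3/2, -3, -3, -3/2, -3/2)
for a triangular matrix the eigenvalues are the diagonal entries, with algebraic multiplicity their repetition count

λ = -3 (multiplicity 2), λ = -3/2 (multiplicity 3)


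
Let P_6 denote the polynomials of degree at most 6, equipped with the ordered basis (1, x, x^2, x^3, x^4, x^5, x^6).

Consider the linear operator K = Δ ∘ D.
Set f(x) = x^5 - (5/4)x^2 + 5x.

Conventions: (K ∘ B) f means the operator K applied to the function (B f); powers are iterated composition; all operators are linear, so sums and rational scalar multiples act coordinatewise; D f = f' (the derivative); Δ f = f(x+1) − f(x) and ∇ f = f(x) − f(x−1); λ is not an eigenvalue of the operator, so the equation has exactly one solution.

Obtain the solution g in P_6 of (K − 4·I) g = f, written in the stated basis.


write g with unknown coordinates in the stated basis and equate coefficients in (K − 4·I) g = f
solving from the highest basis element down gives g = -(1/4)x^5 - (5/4)x^3 - (25/16)x^2 - (35/8)x - 65/32
check: K g = -5x^3 - (15/2)x^2 - (25/2)x - 65/8
so K g − 4·g = x^5 - (5/4)x^2 + 5x = f ✓

the image equals g(x) = -(1/4)x^5 - (5/4)x^3 - (25/16)x^2 - (35/8)x - 65/32


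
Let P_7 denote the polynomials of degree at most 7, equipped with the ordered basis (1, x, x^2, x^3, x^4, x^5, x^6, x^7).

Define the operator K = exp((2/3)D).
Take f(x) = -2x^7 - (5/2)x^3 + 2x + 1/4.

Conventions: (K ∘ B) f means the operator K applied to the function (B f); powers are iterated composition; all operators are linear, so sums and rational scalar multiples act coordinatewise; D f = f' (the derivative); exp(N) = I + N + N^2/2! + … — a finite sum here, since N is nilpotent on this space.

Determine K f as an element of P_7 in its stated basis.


order-1 term: -(28/3)x^6 - 5x^2 + 4/3
order-2 term: -(56/3)x^5 - (10/3)x
order-3 term: -(560/27)x^4 - 20/27
order-4 term: -(1120/81)x^3
order-5 term: -(448/81)x^2
order-6 term: -(896/729)x
order-7 term: -256/2187
the series for exp((2/3)D) f terminates at order 7
exp((2/3)D) f = -2x^7 - (28/3)x^6 - (56/3)x^5 - (560/27)x^4 - (2645/162)x^3 - (853/81)x^2 - (1868/729)x + 6347/8748

the result is g(x) = -2x^7 - (28/3)x^6 - (56/3)x^5 - (560/27)x^4 - (2645/162)x^3 - (853/81)x^2 - (1868/729)x + 6347/8748


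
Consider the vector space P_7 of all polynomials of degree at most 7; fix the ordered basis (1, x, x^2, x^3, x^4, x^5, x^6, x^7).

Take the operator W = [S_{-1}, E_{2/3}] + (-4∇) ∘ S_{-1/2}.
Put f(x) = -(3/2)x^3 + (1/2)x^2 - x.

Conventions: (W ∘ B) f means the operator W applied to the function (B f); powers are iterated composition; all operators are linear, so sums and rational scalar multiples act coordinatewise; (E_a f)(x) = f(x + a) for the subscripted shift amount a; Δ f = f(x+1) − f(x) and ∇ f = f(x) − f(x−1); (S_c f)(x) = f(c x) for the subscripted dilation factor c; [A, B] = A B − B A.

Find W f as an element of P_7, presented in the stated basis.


E_{2/3} f = -(3/2)x^3 - (5/2)x^2 - (7/3)x - 8/9
S_{-1} E_{2/3} f = (3/2)x^3 - (5/2)x^2 + (7/3)x - 8/9
S_{-1} f = (3/2)x^3 + (1/2)x^2 + x
E_{2/3} S_{-1} f = (3/2)x^3 + (7/2)x^2 + (11/3)x + 4/3
[S_{-1}, E_{2/3}] f = -6x^2 - (4/3)x - 20/9
S_{-1/2} f = (3/16)x^3 + (1/8)x^2 + (1/2)x
∇ S_{-1/2} f = (9/16)x^2 - (5/16)x + 9/16
(-4∇) S_{-1/2} f = -(9/4)x^2 + (5/4)x - 9/4
([S_{-1}, E_{2/3}] + (-4∇) ∘ S_{-1/2}) f = -(33/4)x^2 - (1/12)x - 161/36

the result is g(x) = -(33/4)x^2 - (1/12)x - 161/36


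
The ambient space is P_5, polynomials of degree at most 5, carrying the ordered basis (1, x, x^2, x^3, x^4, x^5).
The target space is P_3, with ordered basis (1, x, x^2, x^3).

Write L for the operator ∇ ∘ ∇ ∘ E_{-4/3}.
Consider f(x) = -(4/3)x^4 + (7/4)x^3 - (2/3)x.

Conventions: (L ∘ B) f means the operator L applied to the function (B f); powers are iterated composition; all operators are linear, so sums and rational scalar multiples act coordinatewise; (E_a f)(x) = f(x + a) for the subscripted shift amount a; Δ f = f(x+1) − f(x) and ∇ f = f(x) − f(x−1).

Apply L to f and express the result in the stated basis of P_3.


E_{-4/3} f = -(4/3)x^4 + (319/36)x^3 - (191/9)x^2 + (1726/81)x - 1816/243
∇ E_{-4/3} f = -(16/3)x^3 + (415/12)x^2 - (2677/36)x + 17083/324
∇ ∇ E_{-4/3} f = -16x^2 + (511/6)x - 2057/18

the image equals g(x) = -16x^2 + (511/6)x - 2057/18


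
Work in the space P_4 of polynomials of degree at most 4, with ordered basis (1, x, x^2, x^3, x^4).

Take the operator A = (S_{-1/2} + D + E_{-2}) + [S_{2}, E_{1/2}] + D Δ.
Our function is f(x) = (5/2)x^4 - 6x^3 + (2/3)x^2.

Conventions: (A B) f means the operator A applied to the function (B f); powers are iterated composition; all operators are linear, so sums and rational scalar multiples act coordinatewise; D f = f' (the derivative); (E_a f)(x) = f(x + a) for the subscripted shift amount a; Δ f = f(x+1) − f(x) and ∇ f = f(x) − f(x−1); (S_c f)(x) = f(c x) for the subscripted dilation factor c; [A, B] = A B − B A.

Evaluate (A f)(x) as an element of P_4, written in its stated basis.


S_{-1/2} f = (5/32)x^4 + (3/4)x^3 + (1/6)x^2
D f = 10x^3 - 18x^2 + (4/3)x
E_{-2} f = (5/2)x^4 - 26x^3 + (290/3)x^2 - (464/3)x + 272/3
(S_{-1/2} + D + E_{-2}) f = (85/32)x^4 - (61/4)x^3 + (473/6)x^2 - (460/3)x + 272/3
E_{1/2} f = (5/2)x^4 - x^3 - (55/12)x^2 - (31/12)x - 41/96
S_{2} E_{1/2} f = 40x^4 - 8x^3 - (55/3)x^2 - (31/6)x - 41/96
S_{2} f = 40x^4 - 48x^3 + (8/3)x^2
E_{1/2} S_{2} f = 40x^4 + 32x^3 - (28/3)x^2 - (40/3)x - 17/6
[S_{2}, E_{1/2}] f = -40x^3 - 9x^2 + (49/6)x + 77/32
Δ f = 10x^3 - 3x^2 - (20/3)x - 17/6
D Δ f = 30x^2 - 6x - 20/3
((S_{-1/2} + D + E_{-2}) + [S_{2}, E_{1/2}] + D Δ) f = (85/32)x^4 - (221/4)x^3 + (599/6)x^2 - (907/6)x + 2765/32

the image equals g(x) = (85/32)x^4 - (221/4)x^3 + (599/6)x^2 - (907/6)x + 2765/32


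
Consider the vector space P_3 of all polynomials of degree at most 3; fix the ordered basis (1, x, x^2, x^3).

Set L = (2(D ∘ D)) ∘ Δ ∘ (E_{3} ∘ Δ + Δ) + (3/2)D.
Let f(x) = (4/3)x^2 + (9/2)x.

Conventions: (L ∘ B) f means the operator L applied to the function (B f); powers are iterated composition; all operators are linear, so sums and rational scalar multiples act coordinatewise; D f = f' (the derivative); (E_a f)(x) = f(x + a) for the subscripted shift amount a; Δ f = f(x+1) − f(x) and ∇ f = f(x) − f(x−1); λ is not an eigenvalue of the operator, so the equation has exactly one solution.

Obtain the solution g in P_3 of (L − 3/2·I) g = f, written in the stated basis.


g(x) = -(8/9)x^2 - (43/9)x - 43/9

write g with unknown coordinates in the stated basis and equate coefficients in (L − 3/2·I) g = f
solving from the highest basis element down gives g = -(8/9)x^2 - (43/9)x - 43/9
check: L g = -(8/3)x - 43/6
so L g − 3/2·g = (4/3)x^2 + (9/2)x = f ✓


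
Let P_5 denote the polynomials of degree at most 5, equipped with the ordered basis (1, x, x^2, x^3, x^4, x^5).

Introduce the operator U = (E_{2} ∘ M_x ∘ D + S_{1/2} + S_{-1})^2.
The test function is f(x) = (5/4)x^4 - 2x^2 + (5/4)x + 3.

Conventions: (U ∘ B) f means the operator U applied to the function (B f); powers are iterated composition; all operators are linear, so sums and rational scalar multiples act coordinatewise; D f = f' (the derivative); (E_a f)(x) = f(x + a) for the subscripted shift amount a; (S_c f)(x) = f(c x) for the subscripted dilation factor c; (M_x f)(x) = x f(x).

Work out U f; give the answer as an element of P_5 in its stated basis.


D f = 5x^3 - 4x + 5/4
M_x D f = 5x^4 - 4x^2 + (5/4)x
E_{2} M_x D f = 5x^4 + 40x^3 + 116x^2 + (581/4)x + 133/2
S_{1/2} f = (5/64)x^4 - (1/2)x^2 + (5/8)x + 3
S_{-1} f = (5/4)x^4 - 2x^2 - (5/4)x + 3
(E_{2} ∘ M_x ∘ D + S_{1/2} + S_{-1}) f = (405/64)x^4 + 40x^3 + (227/2)x^2 + (1157/8)x + 145/2
D (E_{2} ∘ M_x ∘ D + S_{1/2} + S_{-1}) f = (405/16)x^3 + 120x^2 + 227x + 1157/8
M_x D (E_{2} ∘ M_x ∘ D + S_{1/2} + S_{-1}) f = (405/16)x^4 + 120x^3 + 227x^2 + (1157/8)x
E_{2} M_x D (E_{2} ∘ M_x ∘ D + S_{1/2} + S_{-1}) f = (405/16)x^4 + (645/2)x^3 + (3109/2)x^2 + (26421/8)x + 10249/4
S_{1/2} (E_{2} ∘ M_x ∘ D + S_{1/2} + S_{-1}) f = (405/1024)x^4 + 5x^3 + (227/8)x^2 + (1157/16)x + 145/2
S_{-1} (E_{2} ∘ M_x ∘ D + S_{1/2} + S_{-1}) f = (405/64)x^4 - 40x^3 + (227/2)x^2 - (1157/8)x + 145/2
(E_{2} ∘ M_x ∘ D + S_{1/2} + S_{-1}) (E_{2} ∘ M_x ∘ D + S_{1/2} + S_{-1}) f = (32805/1024)x^4 + (575/2)x^3 + (13571/8)x^2 + (51685/16)x + 10829/4

the image equals g(x) = (32805/1024)x^4 + (575/2)x^3 + (13571/8)x^2 + (51685/16)x + 10829/4


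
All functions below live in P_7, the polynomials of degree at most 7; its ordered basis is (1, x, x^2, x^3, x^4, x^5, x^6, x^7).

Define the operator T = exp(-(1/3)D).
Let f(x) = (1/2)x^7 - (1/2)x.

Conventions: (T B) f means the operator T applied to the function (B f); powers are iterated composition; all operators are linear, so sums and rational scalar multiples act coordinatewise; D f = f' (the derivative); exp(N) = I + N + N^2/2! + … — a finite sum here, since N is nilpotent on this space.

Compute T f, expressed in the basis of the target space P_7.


the result is g(x) = (1/2)x^7 - (7/6)x^6 + (7/6)x^5 - (35/54)x^4 + (35/162)x^3 - (7/162)x^2 - (361/729)x + 364/2187

order-1 term: -(7/6)x^6 + 1/6
order-2 term: (7/6)x^5
order-3 term: -(35/54)x^4
order-4 term: (35/162)x^3
order-5 term: -(7/162)x^2
order-6 term: (7/1458)x
order-7 term: -1/4374
the series for exp(-(1/3)D) f terminates at order 7
exp(-(1/3)D) f = (1/2)x^7 - (7/6)x^6 + (7/6)x^5 - (35/54)x^4 + (35/162)x^3 - (7/162)x^2 - (361/729)x + 364/2187


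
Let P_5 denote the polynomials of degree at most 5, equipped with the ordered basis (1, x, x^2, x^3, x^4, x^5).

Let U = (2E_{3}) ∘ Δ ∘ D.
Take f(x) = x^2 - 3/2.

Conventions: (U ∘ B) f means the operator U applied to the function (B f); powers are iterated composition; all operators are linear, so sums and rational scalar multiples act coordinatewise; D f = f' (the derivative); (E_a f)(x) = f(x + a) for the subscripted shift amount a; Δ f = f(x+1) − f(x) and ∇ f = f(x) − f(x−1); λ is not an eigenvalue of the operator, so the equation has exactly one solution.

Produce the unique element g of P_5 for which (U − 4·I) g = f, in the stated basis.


the image equals g(x) = -(1/4)x^2 + 1/8

write g with unknown coordinates in the stated basis and equate coefficients in (U − 4·I) g = f
solving from the highest basis element down gives g = -(1/4)x^2 + 1/8
check: U g = -1
so U g − 4·g = x^2 - 3/2 = f ✓


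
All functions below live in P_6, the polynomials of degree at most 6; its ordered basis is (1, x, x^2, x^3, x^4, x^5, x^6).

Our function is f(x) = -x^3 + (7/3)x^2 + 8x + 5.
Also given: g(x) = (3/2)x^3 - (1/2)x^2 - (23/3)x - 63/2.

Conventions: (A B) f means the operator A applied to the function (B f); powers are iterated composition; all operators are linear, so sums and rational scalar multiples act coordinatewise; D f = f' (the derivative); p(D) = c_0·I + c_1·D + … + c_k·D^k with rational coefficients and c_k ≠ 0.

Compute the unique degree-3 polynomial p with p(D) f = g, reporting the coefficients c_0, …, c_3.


D^0 f = -x^3 + (7/3)x^2 + 8x + 5
D^1 f = -3x^2 + (14/3)x + 8
D^2 f = -6x + 14/3
D^3 f = -6
matching coefficients of g against c_0 f + c_1 Df + … from the top degree down determines the c_i
solution: c_0 = -3/2, c_1 = -1, c_2 = -3/2, c_3 = 3/2

c_0 = -3/2, c_1 = -1, c_2 = -3/2, c_3 = 3/2


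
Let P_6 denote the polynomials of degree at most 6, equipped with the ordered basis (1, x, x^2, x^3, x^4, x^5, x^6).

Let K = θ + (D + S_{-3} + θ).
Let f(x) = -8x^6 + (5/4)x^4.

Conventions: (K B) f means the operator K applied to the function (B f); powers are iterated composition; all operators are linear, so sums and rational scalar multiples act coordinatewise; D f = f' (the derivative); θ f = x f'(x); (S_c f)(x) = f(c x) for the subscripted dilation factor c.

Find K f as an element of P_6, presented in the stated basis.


the result is g(x) = -5928x^6 - 48x^5 + (445/4)x^4 + 5x^3

θ f = -48x^6 + 5x^4
D f = -48x^5 + 5x^3
S_{-3} f = -5832x^6 + (405/4)x^4
θ f = -48x^6 + 5x^4
(D + S_{-3} + θ) f = -5880x^6 - 48x^5 + (425/4)x^4 + 5x^3
(θ + (D + S_{-3} + θ)) f = -5928x^6 - 48x^5 + (445/4)x^4 + 5x^3


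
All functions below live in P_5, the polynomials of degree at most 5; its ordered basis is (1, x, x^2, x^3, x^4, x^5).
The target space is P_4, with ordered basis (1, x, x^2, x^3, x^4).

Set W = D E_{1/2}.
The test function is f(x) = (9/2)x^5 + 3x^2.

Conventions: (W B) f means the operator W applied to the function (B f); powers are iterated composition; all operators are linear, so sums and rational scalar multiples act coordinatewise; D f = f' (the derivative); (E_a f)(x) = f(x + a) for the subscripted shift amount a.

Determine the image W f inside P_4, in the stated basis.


E_{1/2} f = (9/2)x^5 + (45/4)x^4 + (45/4)x^3 + (69/8)x^2 + (141/32)x + 57/64
D E_{1/2} f = (45/2)x^4 + 45x^3 + (135/4)x^2 + (69/4)x + 141/32

g(x) = (45/2)x^4 + 45x^3 + (135/4)x^2 + (69/4)x + 141/32


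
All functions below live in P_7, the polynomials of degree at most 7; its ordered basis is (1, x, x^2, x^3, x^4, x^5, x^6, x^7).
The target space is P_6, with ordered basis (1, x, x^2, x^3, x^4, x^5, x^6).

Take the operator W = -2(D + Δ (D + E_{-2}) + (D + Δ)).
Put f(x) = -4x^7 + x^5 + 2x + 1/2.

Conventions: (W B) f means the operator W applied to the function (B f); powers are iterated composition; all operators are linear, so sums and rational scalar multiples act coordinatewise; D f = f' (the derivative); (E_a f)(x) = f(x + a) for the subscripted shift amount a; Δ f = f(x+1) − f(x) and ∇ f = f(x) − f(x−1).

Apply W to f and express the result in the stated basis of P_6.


D f = -28x^6 + 5x^4 + 2
D f = -28x^6 + 5x^4 + 2
E_{-2} f = -4x^7 + 56x^6 - 335x^5 + 1110x^4 - 2200x^3 + 2608x^2 - 1710x + 953/2
(D + E_{-2}) f = -4x^7 + 28x^6 - 335x^5 + 1115x^4 - 2200x^3 + 2608x^2 - 1710x + 957/2
Δ (D + E_{-2}) f = -28x^6 + 84x^5 - 1395x^4 + 1530x^3 - 2924x^2 + 1541x - 498
D f = -28x^6 + 5x^4 + 2
Δ f = -28x^6 - 84x^5 - 135x^4 - 130x^3 - 74x^2 - 23x - 1
(D + Δ) f = -56x^6 - 84x^5 - 130x^4 - 130x^3 - 74x^2 - 23x + 1
(D + Δ (D + E_{-2}) + (D + Δ)) f = -112x^6 - 1520x^4 + 1400x^3 - 2998x^2 + 1518x - 495
(-2(D + Δ (D + E_{-2}) + (D + Δ))) f = 224x^6 + 3040x^4 - 2800x^3 + 5996x^2 - 3036x + 990

g(x) = 224x^6 + 3040x^4 - 2800x^3 + 5996x^2 - 3036x + 990


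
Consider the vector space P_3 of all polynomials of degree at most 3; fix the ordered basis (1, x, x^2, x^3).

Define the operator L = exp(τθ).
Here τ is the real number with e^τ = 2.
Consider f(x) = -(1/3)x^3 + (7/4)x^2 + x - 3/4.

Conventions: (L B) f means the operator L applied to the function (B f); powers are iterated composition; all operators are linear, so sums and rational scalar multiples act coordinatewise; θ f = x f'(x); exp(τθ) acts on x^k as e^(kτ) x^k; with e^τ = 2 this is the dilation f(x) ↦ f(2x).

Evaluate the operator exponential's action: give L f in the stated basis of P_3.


exp(τθ) x^k = e^(kτ) x^k; with e^τ = 2 this sends x^k to 2^k x^k
x ↦ 2 x
x^2 ↦ 4 x^2
x^3 ↦ 8 x^3
applying this coordinatewise to f: exp(τθ) f = -(8/3)x^3 + 7x^2 + 2x - 3/4

the image equals g(x) = -(8/3)x^3 + 7x^2 + 2x - 3/4


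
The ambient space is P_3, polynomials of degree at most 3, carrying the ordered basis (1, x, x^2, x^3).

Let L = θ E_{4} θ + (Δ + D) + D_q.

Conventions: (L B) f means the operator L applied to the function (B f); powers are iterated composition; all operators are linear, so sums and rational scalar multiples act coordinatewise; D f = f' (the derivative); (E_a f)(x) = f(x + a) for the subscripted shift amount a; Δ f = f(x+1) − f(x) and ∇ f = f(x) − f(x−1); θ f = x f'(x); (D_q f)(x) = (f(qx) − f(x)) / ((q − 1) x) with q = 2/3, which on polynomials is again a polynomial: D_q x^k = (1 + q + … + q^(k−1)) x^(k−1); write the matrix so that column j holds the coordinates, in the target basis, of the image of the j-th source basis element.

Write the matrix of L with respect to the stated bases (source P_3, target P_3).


the matrix is [[0, 3, 1, 1]; [0, 1, 65/3, 147]; [0, 0, 4, 721/9]; [0, 0, 0, 9]] (rows listed top to bottom)

image of 1: 0
image of x: x + 3
image of x^2: 4x^2 + (65/3)x + 1
image of x^3: 9x^3 + (721/9)x^2 + 147x + 1
each image's coordinates form column j of the matrix


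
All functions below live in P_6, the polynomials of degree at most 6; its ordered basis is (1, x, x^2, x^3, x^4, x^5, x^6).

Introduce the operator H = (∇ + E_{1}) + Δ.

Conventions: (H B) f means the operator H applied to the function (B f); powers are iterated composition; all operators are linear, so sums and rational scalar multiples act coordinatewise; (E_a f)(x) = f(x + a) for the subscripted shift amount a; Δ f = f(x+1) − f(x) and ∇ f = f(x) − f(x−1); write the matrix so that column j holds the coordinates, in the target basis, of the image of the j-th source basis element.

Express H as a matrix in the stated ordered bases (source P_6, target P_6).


the matrix is [[1, 3, 1, 3, 1, 3, 1]; [0, 1, 6, 3, 12, 5, 18]; [0, 0, 1, 9, 6, 30, 15]; [0, 0, 0, 1, 12, 10, 60]; [0, 0, 0, 0, 1, 15, 15]; [0, 0, 0, 0, 0, 1, 18]; [0, 0, 0, 0, 0, 0, 1]] (rows listed top to bottom)

image of 1: 1
image of x: x + 3
image of x^2: x^2 + 6x + 1
image of x^3: x^3 + 9x^2 + 3x + 3
image of x^4: x^4 + 12x^3 + 6x^2 + 12x + 1
image of x^5: x^5 + 15x^4 + 10x^3 + 30x^2 + 5x + 3
image of x^6: x^6 + 18x^5 + 15x^4 + 60x^3 + 15x^2 + 18x + 1
each image's coordinates form column j of the matrix


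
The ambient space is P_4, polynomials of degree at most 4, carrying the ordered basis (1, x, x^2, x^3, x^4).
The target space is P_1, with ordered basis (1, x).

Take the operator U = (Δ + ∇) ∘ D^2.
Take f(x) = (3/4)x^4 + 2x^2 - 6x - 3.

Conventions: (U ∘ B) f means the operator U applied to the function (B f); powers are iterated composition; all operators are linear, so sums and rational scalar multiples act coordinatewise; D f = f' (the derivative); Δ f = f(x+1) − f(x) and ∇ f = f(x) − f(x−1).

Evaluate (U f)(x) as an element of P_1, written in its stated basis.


D f = 3x^3 + 4x - 6
D D f = 9x^2 + 4
Δ D^2 f = 18x + 9
∇ D^2 f = 18x - 9
(Δ + ∇) D^2 f = 36x

the image equals g(x) = 36x


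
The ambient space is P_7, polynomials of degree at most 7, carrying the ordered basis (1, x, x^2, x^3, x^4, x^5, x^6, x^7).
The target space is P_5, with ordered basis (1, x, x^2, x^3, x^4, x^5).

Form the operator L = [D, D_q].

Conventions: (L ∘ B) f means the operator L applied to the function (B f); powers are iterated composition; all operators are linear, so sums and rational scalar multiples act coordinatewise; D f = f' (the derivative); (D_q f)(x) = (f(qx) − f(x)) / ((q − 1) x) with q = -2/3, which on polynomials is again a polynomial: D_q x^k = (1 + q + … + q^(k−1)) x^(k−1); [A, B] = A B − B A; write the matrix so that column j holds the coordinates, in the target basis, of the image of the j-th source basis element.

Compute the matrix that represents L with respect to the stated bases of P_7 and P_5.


the matrix is [[0, 0, -5/3, 0, 0, 0, 0, 0]; [0, 0, 0, 5/9, 0, 0, 0, 0]; [0, 0, 0, 0, -5/3, 0, 0, 0]; [0, 0, 0, 0, 0, 25/81, 0, 0]; [0, 0, 0, 0, 0, 0, -325/243, 0]; [0, 0, 0, 0, 0, 0, 0, -5/243]] (rows listed top to bottom)

image of 1: 0
image of x: 0
image of x^2: -5/3
image of x^3: (5/9)x
image of x^4: -(5/3)x^2
image of x^5: (25/81)x^3
image of x^6: -(325/243)x^4
image of x^7: -(5/243)x^5
each image's coordinates form column j of the matrix


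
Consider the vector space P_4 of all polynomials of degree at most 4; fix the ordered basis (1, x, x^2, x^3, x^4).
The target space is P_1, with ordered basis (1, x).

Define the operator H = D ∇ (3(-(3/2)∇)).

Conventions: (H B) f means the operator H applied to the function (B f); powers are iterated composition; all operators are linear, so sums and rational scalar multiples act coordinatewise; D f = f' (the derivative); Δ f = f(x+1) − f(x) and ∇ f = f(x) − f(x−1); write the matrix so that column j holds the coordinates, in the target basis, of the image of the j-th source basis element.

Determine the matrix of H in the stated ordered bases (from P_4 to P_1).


the matrix is [[0, 0, 0, -27, 108]; [0, 0, 0, 0, -108]] (rows listed top to bottom)

image of 1: 0
image of x: 0
image of x^2: 0
image of x^3: -27
image of x^4: -108x + 108
each image's coordinates form column j of the matrix


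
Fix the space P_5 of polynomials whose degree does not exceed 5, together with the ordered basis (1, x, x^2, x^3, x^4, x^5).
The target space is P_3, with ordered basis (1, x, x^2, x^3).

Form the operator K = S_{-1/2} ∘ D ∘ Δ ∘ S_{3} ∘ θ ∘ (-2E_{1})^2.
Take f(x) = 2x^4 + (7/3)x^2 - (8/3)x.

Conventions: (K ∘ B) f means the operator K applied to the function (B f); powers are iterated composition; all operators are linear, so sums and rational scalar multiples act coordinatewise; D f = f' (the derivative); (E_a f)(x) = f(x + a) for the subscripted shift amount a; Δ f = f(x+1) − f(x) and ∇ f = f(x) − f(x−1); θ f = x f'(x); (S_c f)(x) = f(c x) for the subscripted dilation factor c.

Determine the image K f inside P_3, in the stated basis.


E_{1} f = 2x^4 + 8x^3 + (43/3)x^2 + 10x + 5/3
(-2E_{1}) f = -4x^4 - 16x^3 - (86/3)x^2 - 20x - 10/3
E_{1} (-2E_{1}) f = -4x^4 - 32x^3 - (302/3)x^2 - (424/3)x - 72
(-2E_{1}) (-2E_{1}) f = 8x^4 + 64x^3 + (604/3)x^2 + (848/3)x + 144
θ (-2E_{1})^2 f = 32x^4 + 192x^3 + (1208/3)x^2 + (848/3)x
S_{3} θ (-2E_{1})^2 f = 2592x^4 + 5184x^3 + 3624x^2 + 848x
Δ (S_{3} ∘ θ) (-2E_{1})^2 f = 10368x^3 + 31104x^2 + 33168x + 12248
D Δ (S_{3} ∘ θ) (-2E_{1})^2 f = 31104x^2 + 62208x + 33168
S_{-1/2} D Δ (S_{3} ∘ θ) (-2E_{1})^2 f = 7776x^2 - 31104x + 33168

the image equals g(x) = 7776x^2 - 31104x + 33168


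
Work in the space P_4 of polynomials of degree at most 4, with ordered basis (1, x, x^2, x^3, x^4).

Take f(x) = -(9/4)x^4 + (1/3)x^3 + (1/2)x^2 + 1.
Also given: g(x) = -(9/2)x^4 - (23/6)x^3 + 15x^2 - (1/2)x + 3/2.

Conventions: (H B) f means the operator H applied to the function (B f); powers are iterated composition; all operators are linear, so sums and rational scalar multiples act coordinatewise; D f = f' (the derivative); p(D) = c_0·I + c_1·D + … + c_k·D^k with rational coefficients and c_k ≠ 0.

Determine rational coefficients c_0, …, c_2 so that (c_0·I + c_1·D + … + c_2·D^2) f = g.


c_0 = 2, c_1 = 1/2, c_2 = -1/2

D^0 f = -(9/4)x^4 + (1/3)x^3 + (1/2)x^2 + 1
D^1 f = -9x^3 + x^2 + x
D^2 f = -27x^2 + 2x + 1
matching coefficients of g against c_0 f + c_1 Df + … from the top degree down determines the c_i
solution: c_0 = 2, c_1 = 1/2, c_2 = -1/2


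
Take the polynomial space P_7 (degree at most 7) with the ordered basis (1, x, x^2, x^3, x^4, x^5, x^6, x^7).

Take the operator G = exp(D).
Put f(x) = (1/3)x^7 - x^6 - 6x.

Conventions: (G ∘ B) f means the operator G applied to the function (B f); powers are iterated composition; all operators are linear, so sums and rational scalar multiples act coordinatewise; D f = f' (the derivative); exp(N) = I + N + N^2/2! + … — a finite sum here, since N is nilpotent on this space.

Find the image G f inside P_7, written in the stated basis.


order-1 term: (7/3)x^6 - 6x^5 - 6
order-2 term: 7x^5 - 15x^4
order-3 term: (35/3)x^4 - 20x^3
order-4 term: (35/3)x^3 - 15x^2
order-5 term: 7x^2 - 6x
order-6 term: (7/3)x - 1
order-7 term: 1/3
the series for exp(D) f terminates at order 7
exp(D) f = (1/3)x^7 + (4/3)x^6 + x^5 - (10/3)x^4 - (25/3)x^3 - 8x^2 - (29/3)x - 20/3

the result is g(x) = (1/3)x^7 + (4/3)x^6 + x^5 - (10/3)x^4 - (25/3)x^3 - 8x^2 - (29/3)x - 20/3


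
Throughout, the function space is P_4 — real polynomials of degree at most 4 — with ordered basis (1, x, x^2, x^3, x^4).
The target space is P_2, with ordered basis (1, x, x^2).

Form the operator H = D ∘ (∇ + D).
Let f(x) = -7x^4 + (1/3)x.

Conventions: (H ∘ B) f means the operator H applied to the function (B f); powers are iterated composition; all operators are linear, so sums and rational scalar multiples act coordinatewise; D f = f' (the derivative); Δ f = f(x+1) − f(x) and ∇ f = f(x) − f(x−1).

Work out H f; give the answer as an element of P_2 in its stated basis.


∇ f = -28x^3 + 42x^2 - 28x + 22/3
D f = -28x^3 + 1/3
(∇ + D) f = -56x^3 + 42x^2 - 28x + 23/3
D (∇ + D) f = -168x^2 + 84x - 28

g(x) = -168x^2 + 84x - 28


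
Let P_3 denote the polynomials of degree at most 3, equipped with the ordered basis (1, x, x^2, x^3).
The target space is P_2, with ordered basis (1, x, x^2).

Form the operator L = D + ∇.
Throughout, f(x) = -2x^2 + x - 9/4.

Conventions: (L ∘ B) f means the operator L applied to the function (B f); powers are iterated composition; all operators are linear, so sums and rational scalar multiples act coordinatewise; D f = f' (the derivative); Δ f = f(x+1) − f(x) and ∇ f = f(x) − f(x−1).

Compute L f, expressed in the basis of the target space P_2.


D f = -4x + 1
∇ f = -4x + 3
(D + ∇) f = -8x + 4

the result is g(x) = -8x + 4


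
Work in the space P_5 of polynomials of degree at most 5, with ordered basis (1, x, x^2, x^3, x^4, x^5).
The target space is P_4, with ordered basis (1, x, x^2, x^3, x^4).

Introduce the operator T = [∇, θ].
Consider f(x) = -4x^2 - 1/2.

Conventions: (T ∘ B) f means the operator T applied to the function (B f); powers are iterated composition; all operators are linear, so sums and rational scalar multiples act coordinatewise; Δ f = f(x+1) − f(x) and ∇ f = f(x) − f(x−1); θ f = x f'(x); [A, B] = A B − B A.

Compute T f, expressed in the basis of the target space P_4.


the result is g(x) = -8x + 8

θ f = -8x^2
∇ θ f = -16x + 8
∇ f = -8x + 4
θ ∇ f = -8x
[∇, θ] f = -8x + 8


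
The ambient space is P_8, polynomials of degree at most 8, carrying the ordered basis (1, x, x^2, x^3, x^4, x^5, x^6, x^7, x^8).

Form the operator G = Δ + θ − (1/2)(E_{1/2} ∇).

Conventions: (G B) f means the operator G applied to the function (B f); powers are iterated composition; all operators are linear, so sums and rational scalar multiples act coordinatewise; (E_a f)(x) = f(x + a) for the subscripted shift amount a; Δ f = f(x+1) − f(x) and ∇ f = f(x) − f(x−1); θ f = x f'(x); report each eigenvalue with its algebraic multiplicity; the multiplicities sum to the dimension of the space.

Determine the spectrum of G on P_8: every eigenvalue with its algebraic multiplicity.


λ = 0 (multiplicity 1), λ = 1 (multiplicity 1), λ = 2 (multiplicity 1), λ = 3 (multiplicity 1), λ = 4 (multiplicity 1), λ = 5 (multiplicity 1), λ = 6 (multiplicity 1), λ = 7 (multiplicity 1), λ = 8 (multiplicity 1)

image of 1: 0
image of x: x + 1/2
image of x^2: 2x^2 + x + 1
image of x^3: 3x^3 + (3/2)x^2 + 3x + 7/8
image of x^4: 4x^4 + 2x^3 + 6x^2 + (7/2)x + 1
image of x^5: 5x^5 + (5/2)x^4 + 10x^3 + (35/4)x^2 + 5x + 31/32
image of x^6: 6x^6 + 3x^5 + 15x^4 + (35/2)x^3 + 15x^2 + (93/16)x + 1
image of x^7: 7x^7 + (7/2)x^6 + 21x^5 + (245/8)x^4 + 35x^3 + (651/32)x^2 + 7x + 127/128
image of x^8: 8x^8 + 4x^7 + 28x^6 + 49x^5 + 70x^4 + (217/4)x^3 + 28x^2 + (127/16)x + 1
the matrix is upper triangular; its diagonal is (0, 1, 2, 3, 4, 5, 6, 7, 8)
for a triangular matrix the eigenvalues are the diagonal entries, with algebraic multiplicity their repetition count


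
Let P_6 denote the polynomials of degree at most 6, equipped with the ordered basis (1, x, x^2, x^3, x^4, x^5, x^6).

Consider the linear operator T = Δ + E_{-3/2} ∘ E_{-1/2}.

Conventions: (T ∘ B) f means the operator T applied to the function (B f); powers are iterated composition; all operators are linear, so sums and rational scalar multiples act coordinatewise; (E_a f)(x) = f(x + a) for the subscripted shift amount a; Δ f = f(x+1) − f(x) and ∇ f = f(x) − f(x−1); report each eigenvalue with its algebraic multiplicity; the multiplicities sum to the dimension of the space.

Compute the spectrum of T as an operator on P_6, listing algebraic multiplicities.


image of 1: 1
image of x: x - 1
image of x^2: x^2 - 2x + 5
image of x^3: x^3 - 3x^2 + 15x - 7
image of x^4: x^4 - 4x^3 + 30x^2 - 28x + 17
image of x^5: x^5 - 5x^4 + 50x^3 - 70x^2 + 85x - 31
image of x^6: x^6 - 6x^5 + 75x^4 - 140x^3 + 255x^2 - 186x + 65
the matrix is upper triangular; its diagonal is (1, 1, 1, 1, 1, 1, 1)
for a triangular matrix the eigenvalues are the diagonal entries, with algebraic multiplicity their repetition count

λ = 1 (multiplicity 7)


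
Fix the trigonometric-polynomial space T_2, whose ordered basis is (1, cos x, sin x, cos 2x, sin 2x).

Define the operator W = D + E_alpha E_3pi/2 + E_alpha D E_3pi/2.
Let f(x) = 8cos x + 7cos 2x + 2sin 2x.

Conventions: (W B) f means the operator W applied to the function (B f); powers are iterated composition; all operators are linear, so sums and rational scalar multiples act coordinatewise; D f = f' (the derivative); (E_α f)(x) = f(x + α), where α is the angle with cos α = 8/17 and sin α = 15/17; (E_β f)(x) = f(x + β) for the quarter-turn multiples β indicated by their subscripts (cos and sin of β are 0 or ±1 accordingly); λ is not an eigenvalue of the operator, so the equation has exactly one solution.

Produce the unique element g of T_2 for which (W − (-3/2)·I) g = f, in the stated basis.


g(x) = (1552/689)cos x + (768/689)sin x + (24806/22009)cos 2x + (27076/22009)sin 2x

write g with unknown coordinates in the stated basis and equate coefficients in (W − (-3/2)·I) g = f
solving from the highest basis element down gives g = (1552/689)cos x + (768/689)sin x + (24806/22009)cos 2x + (27076/22009)sin 2x
check: W g = (3184/689)cos x - (1152/689)sin x + (116854/22009)cos 2x + (3404/22009)sin 2x
so W g − (-3/2)·g = 8cos x + 7cos 2x + 2sin 2x = f ✓


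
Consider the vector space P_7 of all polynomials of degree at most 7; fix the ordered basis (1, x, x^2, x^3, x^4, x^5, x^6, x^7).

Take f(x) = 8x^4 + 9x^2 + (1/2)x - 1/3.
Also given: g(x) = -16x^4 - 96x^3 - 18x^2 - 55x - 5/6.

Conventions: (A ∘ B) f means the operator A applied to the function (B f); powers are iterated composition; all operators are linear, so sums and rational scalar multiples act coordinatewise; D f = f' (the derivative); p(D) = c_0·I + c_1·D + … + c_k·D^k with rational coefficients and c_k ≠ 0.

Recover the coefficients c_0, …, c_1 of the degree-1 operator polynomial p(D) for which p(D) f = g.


D^0 f = 8x^4 + 9x^2 + (1/2)x - 1/3
D^1 f = 32x^3 + 18x + 1/2
matching coefficients of g against c_0 f + c_1 Df + … from the top degree down determines the c_i
solution: c_0 = -2, c_1 = -3

p(D) = -2·I − 3·D, i.e. c_0 = -2, c_1 = -3


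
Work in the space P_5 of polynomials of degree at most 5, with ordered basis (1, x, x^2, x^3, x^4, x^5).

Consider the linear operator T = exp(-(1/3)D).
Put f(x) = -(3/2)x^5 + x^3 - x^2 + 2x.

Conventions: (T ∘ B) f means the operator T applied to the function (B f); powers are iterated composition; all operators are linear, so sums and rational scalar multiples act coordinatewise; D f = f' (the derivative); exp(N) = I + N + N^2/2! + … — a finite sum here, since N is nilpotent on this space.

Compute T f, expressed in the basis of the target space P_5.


the result is g(x) = -(3/2)x^5 + (5/2)x^4 - (2/3)x^3 - (13/9)x^2 + (157/54)x - 131/162

order-1 term: (5/2)x^4 - x^2 + (2/3)x - 2/3
order-2 term: -(5/3)x^3 + (1/3)x - 1/9
order-3 term: (5/9)x^2 - 1/27
order-4 term: -(5/54)x
order-5 term: 1/162
the series for exp(-(1/3)D) f terminates at order 5
exp(-(1/3)D) f = -(3/2)x^5 + (5/2)x^4 - (2/3)x^3 - (13/9)x^2 + (157/54)x - 131/162


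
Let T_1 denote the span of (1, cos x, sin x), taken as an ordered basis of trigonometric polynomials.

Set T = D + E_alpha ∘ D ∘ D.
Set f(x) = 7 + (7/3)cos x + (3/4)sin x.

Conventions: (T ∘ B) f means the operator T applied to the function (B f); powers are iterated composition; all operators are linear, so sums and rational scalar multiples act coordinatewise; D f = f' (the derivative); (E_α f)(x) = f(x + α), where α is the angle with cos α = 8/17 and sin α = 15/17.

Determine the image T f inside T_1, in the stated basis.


the result is g(x) = -(103/102)cos x - (32/51)sin x

D f = (3/4)cos x - (7/3)sin x
D f = (3/4)cos x - (7/3)sin x
D D f = -(7/3)cos x - (3/4)sin x
E_alpha D D f = -(359/204)cos x + (29/17)sin x
(D + E_alpha ∘ D ∘ D) f = -(103/102)cos x - (32/51)sin x


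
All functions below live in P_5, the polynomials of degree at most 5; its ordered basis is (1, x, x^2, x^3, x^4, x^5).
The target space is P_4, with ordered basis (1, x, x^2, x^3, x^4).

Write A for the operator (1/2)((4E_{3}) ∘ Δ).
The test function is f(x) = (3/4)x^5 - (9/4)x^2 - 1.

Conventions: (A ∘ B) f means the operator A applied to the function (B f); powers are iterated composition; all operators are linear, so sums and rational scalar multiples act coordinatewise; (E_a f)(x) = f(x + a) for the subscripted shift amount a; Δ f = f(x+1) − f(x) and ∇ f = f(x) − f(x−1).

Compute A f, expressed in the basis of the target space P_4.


Δ f = (15/4)x^4 + (15/2)x^3 + (15/2)x^2 - (3/4)x - 3/2
E_{3} Δ f = (15/4)x^4 + (105/2)x^3 + (555/2)x^2 + (2607/4)x + 570
(4E_{3}) Δ f = 15x^4 + 210x^3 + 1110x^2 + 2607x + 2280
((1/2)((4E_{3}) ∘ Δ)) f = (15/2)x^4 + 105x^3 + 555x^2 + (2607/2)x + 1140

g(x) = (15/2)x^4 + 105x^3 + 555x^2 + (2607/2)x + 1140


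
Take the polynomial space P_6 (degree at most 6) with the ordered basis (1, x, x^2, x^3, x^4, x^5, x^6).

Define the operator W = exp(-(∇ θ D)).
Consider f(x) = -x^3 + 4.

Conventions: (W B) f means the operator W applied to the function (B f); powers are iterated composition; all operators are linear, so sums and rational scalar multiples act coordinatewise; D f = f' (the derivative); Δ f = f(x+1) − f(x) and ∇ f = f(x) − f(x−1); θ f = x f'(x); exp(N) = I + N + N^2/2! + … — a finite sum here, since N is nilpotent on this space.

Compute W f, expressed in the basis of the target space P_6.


order-1 term: 12x - 6
the series for exp(-(∇ θ D)) f terminates at order 1
exp(-(∇ θ D)) f = -x^3 + 12x - 2

the result is g(x) = -x^3 + 12x - 2


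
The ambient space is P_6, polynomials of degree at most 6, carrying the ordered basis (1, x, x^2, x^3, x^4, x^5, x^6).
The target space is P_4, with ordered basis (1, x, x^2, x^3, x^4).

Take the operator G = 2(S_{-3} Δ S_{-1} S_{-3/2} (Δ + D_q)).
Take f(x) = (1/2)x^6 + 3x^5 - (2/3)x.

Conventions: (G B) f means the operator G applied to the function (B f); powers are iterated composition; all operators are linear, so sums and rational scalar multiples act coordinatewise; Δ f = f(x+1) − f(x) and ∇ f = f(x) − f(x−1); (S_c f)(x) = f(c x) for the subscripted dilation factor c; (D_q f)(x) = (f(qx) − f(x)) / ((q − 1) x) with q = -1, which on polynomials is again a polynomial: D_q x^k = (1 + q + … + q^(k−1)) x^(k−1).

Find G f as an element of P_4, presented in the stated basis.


the image equals g(x) = (295245/16)x^4 - (321489/8)x^3 + (101331/4)x^2 - (115587/16)x + 1593/2

Δ f = 3x^5 + (45/2)x^4 + 40x^3 + (75/2)x^2 + 18x + 17/6
D_q f = 3x^4 - 2/3
(Δ + D_q) f = 3x^5 + (51/2)x^4 + 40x^3 + (75/2)x^2 + 18x + 13/6
S_{-3/2} (Δ + D_q) f = -(729/32)x^5 + (4131/32)x^4 - 135x^3 + (675/8)x^2 - 27x + 13/6
S_{-1} S_{-3/2} (Δ + D_q) f = (729/32)x^5 + (4131/32)x^4 + 135x^3 + (675/8)x^2 + 27x + 13/6
Δ S_{-1} S_{-3/2} (Δ + D_q) f = (3645/32)x^4 + (11907/16)x^3 + (11259/8)x^2 + (38529/32)x + 1593/4
S_{-3} Δ S_{-1} S_{-3/2} (Δ + D_q) f = (295245/32)x^4 - (321489/16)x^3 + (101331/8)x^2 - (115587/32)x + 1593/4
(2(S_{-3} Δ S_{-1} S_{-3/2} (Δ + D_q))) f = (295245/16)x^4 - (321489/8)x^3 + (101331/4)x^2 - (115587/16)x + 1593/2


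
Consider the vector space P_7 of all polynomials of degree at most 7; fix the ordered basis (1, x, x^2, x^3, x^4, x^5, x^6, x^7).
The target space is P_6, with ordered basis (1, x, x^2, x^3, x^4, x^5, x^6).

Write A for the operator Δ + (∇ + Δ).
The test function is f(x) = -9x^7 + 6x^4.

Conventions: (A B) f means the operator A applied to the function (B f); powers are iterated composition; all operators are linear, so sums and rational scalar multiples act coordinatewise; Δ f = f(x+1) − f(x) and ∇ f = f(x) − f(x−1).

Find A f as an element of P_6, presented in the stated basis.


g(x) = -189x^6 - 189x^5 - 945x^4 - 243x^3 - 531x^2 + 9x - 21

Δ f = -63x^6 - 189x^5 - 315x^4 - 291x^3 - 153x^2 - 39x - 3
∇ f = -63x^6 + 189x^5 - 315x^4 + 339x^3 - 225x^2 + 87x - 15
Δ f = -63x^6 - 189x^5 - 315x^4 - 291x^3 - 153x^2 - 39x - 3
(∇ + Δ) f = -126x^6 - 630x^4 + 48x^3 - 378x^2 + 48x - 18
(Δ + (∇ + Δ)) f = -189x^6 - 189x^5 - 945x^4 - 243x^3 - 531x^2 + 9x - 21
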